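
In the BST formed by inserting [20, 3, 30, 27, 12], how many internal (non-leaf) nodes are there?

Tree built from: [20, 3, 30, 27, 12]
Tree (level-order array): [20, 3, 30, None, 12, 27]
Rule: An internal node has at least one child.
Per-node child counts:
  node 20: 2 child(ren)
  node 3: 1 child(ren)
  node 12: 0 child(ren)
  node 30: 1 child(ren)
  node 27: 0 child(ren)
Matching nodes: [20, 3, 30]
Count of internal (non-leaf) nodes: 3


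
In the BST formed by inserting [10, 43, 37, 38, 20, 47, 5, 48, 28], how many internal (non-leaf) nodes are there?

Tree built from: [10, 43, 37, 38, 20, 47, 5, 48, 28]
Tree (level-order array): [10, 5, 43, None, None, 37, 47, 20, 38, None, 48, None, 28]
Rule: An internal node has at least one child.
Per-node child counts:
  node 10: 2 child(ren)
  node 5: 0 child(ren)
  node 43: 2 child(ren)
  node 37: 2 child(ren)
  node 20: 1 child(ren)
  node 28: 0 child(ren)
  node 38: 0 child(ren)
  node 47: 1 child(ren)
  node 48: 0 child(ren)
Matching nodes: [10, 43, 37, 20, 47]
Count of internal (non-leaf) nodes: 5


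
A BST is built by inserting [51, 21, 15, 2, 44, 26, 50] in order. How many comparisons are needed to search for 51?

Search path for 51: 51
Found: True
Comparisons: 1


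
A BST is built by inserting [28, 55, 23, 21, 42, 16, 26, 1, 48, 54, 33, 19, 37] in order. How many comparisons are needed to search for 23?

Search path for 23: 28 -> 23
Found: True
Comparisons: 2


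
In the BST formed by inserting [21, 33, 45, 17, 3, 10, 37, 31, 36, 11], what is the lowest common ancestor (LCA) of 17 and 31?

Tree insertion order: [21, 33, 45, 17, 3, 10, 37, 31, 36, 11]
Tree (level-order array): [21, 17, 33, 3, None, 31, 45, None, 10, None, None, 37, None, None, 11, 36]
In a BST, the LCA of p=17, q=31 is the first node v on the
root-to-leaf path with p <= v <= q (go left if both < v, right if both > v).
Walk from root:
  at 21: 17 <= 21 <= 31, this is the LCA
LCA = 21


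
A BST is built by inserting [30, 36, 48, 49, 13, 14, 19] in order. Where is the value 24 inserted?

Starting tree (level order): [30, 13, 36, None, 14, None, 48, None, 19, None, 49]
Insertion path: 30 -> 13 -> 14 -> 19
Result: insert 24 as right child of 19
Final tree (level order): [30, 13, 36, None, 14, None, 48, None, 19, None, 49, None, 24]


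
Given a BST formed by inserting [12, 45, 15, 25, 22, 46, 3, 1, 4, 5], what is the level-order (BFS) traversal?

Tree insertion order: [12, 45, 15, 25, 22, 46, 3, 1, 4, 5]
Tree (level-order array): [12, 3, 45, 1, 4, 15, 46, None, None, None, 5, None, 25, None, None, None, None, 22]
BFS from the root, enqueuing left then right child of each popped node:
  queue [12] -> pop 12, enqueue [3, 45], visited so far: [12]
  queue [3, 45] -> pop 3, enqueue [1, 4], visited so far: [12, 3]
  queue [45, 1, 4] -> pop 45, enqueue [15, 46], visited so far: [12, 3, 45]
  queue [1, 4, 15, 46] -> pop 1, enqueue [none], visited so far: [12, 3, 45, 1]
  queue [4, 15, 46] -> pop 4, enqueue [5], visited so far: [12, 3, 45, 1, 4]
  queue [15, 46, 5] -> pop 15, enqueue [25], visited so far: [12, 3, 45, 1, 4, 15]
  queue [46, 5, 25] -> pop 46, enqueue [none], visited so far: [12, 3, 45, 1, 4, 15, 46]
  queue [5, 25] -> pop 5, enqueue [none], visited so far: [12, 3, 45, 1, 4, 15, 46, 5]
  queue [25] -> pop 25, enqueue [22], visited so far: [12, 3, 45, 1, 4, 15, 46, 5, 25]
  queue [22] -> pop 22, enqueue [none], visited so far: [12, 3, 45, 1, 4, 15, 46, 5, 25, 22]
Result: [12, 3, 45, 1, 4, 15, 46, 5, 25, 22]


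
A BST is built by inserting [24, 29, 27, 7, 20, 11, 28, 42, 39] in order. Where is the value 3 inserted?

Starting tree (level order): [24, 7, 29, None, 20, 27, 42, 11, None, None, 28, 39]
Insertion path: 24 -> 7
Result: insert 3 as left child of 7
Final tree (level order): [24, 7, 29, 3, 20, 27, 42, None, None, 11, None, None, 28, 39]


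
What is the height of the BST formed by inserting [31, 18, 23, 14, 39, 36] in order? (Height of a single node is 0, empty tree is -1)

Insertion order: [31, 18, 23, 14, 39, 36]
Tree (level-order array): [31, 18, 39, 14, 23, 36]
Compute height bottom-up (empty subtree = -1):
  height(14) = 1 + max(-1, -1) = 0
  height(23) = 1 + max(-1, -1) = 0
  height(18) = 1 + max(0, 0) = 1
  height(36) = 1 + max(-1, -1) = 0
  height(39) = 1 + max(0, -1) = 1
  height(31) = 1 + max(1, 1) = 2
Height = 2


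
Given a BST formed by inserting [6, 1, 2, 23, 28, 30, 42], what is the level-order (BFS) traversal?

Tree insertion order: [6, 1, 2, 23, 28, 30, 42]
Tree (level-order array): [6, 1, 23, None, 2, None, 28, None, None, None, 30, None, 42]
BFS from the root, enqueuing left then right child of each popped node:
  queue [6] -> pop 6, enqueue [1, 23], visited so far: [6]
  queue [1, 23] -> pop 1, enqueue [2], visited so far: [6, 1]
  queue [23, 2] -> pop 23, enqueue [28], visited so far: [6, 1, 23]
  queue [2, 28] -> pop 2, enqueue [none], visited so far: [6, 1, 23, 2]
  queue [28] -> pop 28, enqueue [30], visited so far: [6, 1, 23, 2, 28]
  queue [30] -> pop 30, enqueue [42], visited so far: [6, 1, 23, 2, 28, 30]
  queue [42] -> pop 42, enqueue [none], visited so far: [6, 1, 23, 2, 28, 30, 42]
Result: [6, 1, 23, 2, 28, 30, 42]


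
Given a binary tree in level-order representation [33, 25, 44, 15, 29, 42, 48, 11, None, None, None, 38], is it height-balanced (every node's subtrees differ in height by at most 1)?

Tree (level-order array): [33, 25, 44, 15, 29, 42, 48, 11, None, None, None, 38]
Definition: a tree is height-balanced if, at every node, |h(left) - h(right)| <= 1 (empty subtree has height -1).
Bottom-up per-node check:
  node 11: h_left=-1, h_right=-1, diff=0 [OK], height=0
  node 15: h_left=0, h_right=-1, diff=1 [OK], height=1
  node 29: h_left=-1, h_right=-1, diff=0 [OK], height=0
  node 25: h_left=1, h_right=0, diff=1 [OK], height=2
  node 38: h_left=-1, h_right=-1, diff=0 [OK], height=0
  node 42: h_left=0, h_right=-1, diff=1 [OK], height=1
  node 48: h_left=-1, h_right=-1, diff=0 [OK], height=0
  node 44: h_left=1, h_right=0, diff=1 [OK], height=2
  node 33: h_left=2, h_right=2, diff=0 [OK], height=3
All nodes satisfy the balance condition.
Result: Balanced


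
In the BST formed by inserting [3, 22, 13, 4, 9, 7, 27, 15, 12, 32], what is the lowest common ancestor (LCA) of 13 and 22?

Tree insertion order: [3, 22, 13, 4, 9, 7, 27, 15, 12, 32]
Tree (level-order array): [3, None, 22, 13, 27, 4, 15, None, 32, None, 9, None, None, None, None, 7, 12]
In a BST, the LCA of p=13, q=22 is the first node v on the
root-to-leaf path with p <= v <= q (go left if both < v, right if both > v).
Walk from root:
  at 3: both 13 and 22 > 3, go right
  at 22: 13 <= 22 <= 22, this is the LCA
LCA = 22


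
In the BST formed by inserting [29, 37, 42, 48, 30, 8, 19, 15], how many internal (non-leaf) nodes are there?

Tree built from: [29, 37, 42, 48, 30, 8, 19, 15]
Tree (level-order array): [29, 8, 37, None, 19, 30, 42, 15, None, None, None, None, 48]
Rule: An internal node has at least one child.
Per-node child counts:
  node 29: 2 child(ren)
  node 8: 1 child(ren)
  node 19: 1 child(ren)
  node 15: 0 child(ren)
  node 37: 2 child(ren)
  node 30: 0 child(ren)
  node 42: 1 child(ren)
  node 48: 0 child(ren)
Matching nodes: [29, 8, 19, 37, 42]
Count of internal (non-leaf) nodes: 5


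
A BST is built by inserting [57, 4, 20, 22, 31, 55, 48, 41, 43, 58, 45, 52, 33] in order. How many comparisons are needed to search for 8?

Search path for 8: 57 -> 4 -> 20
Found: False
Comparisons: 3


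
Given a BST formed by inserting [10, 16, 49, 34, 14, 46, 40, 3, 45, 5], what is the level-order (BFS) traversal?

Tree insertion order: [10, 16, 49, 34, 14, 46, 40, 3, 45, 5]
Tree (level-order array): [10, 3, 16, None, 5, 14, 49, None, None, None, None, 34, None, None, 46, 40, None, None, 45]
BFS from the root, enqueuing left then right child of each popped node:
  queue [10] -> pop 10, enqueue [3, 16], visited so far: [10]
  queue [3, 16] -> pop 3, enqueue [5], visited so far: [10, 3]
  queue [16, 5] -> pop 16, enqueue [14, 49], visited so far: [10, 3, 16]
  queue [5, 14, 49] -> pop 5, enqueue [none], visited so far: [10, 3, 16, 5]
  queue [14, 49] -> pop 14, enqueue [none], visited so far: [10, 3, 16, 5, 14]
  queue [49] -> pop 49, enqueue [34], visited so far: [10, 3, 16, 5, 14, 49]
  queue [34] -> pop 34, enqueue [46], visited so far: [10, 3, 16, 5, 14, 49, 34]
  queue [46] -> pop 46, enqueue [40], visited so far: [10, 3, 16, 5, 14, 49, 34, 46]
  queue [40] -> pop 40, enqueue [45], visited so far: [10, 3, 16, 5, 14, 49, 34, 46, 40]
  queue [45] -> pop 45, enqueue [none], visited so far: [10, 3, 16, 5, 14, 49, 34, 46, 40, 45]
Result: [10, 3, 16, 5, 14, 49, 34, 46, 40, 45]


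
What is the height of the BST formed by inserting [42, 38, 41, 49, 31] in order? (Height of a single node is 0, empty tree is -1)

Insertion order: [42, 38, 41, 49, 31]
Tree (level-order array): [42, 38, 49, 31, 41]
Compute height bottom-up (empty subtree = -1):
  height(31) = 1 + max(-1, -1) = 0
  height(41) = 1 + max(-1, -1) = 0
  height(38) = 1 + max(0, 0) = 1
  height(49) = 1 + max(-1, -1) = 0
  height(42) = 1 + max(1, 0) = 2
Height = 2


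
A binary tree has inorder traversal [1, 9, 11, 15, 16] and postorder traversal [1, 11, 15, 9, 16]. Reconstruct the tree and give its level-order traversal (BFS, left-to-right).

Inorder:   [1, 9, 11, 15, 16]
Postorder: [1, 11, 15, 9, 16]
Algorithm: postorder visits root last, so walk postorder right-to-left;
each value is the root of the current inorder slice — split it at that
value, recurse on the right subtree first, then the left.
Recursive splits:
  root=16; inorder splits into left=[1, 9, 11, 15], right=[]
  root=9; inorder splits into left=[1], right=[11, 15]
  root=15; inorder splits into left=[11], right=[]
  root=11; inorder splits into left=[], right=[]
  root=1; inorder splits into left=[], right=[]
Reconstructed level-order: [16, 9, 1, 15, 11]


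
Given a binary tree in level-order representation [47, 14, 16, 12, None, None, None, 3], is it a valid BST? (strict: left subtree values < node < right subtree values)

Level-order array: [47, 14, 16, 12, None, None, None, 3]
Validate using subtree bounds (lo, hi): at each node, require lo < value < hi,
then recurse left with hi=value and right with lo=value.
Preorder trace (stopping at first violation):
  at node 47 with bounds (-inf, +inf): OK
  at node 14 with bounds (-inf, 47): OK
  at node 12 with bounds (-inf, 14): OK
  at node 3 with bounds (-inf, 12): OK
  at node 16 with bounds (47, +inf): VIOLATION
Node 16 violates its bound: not (47 < 16 < +inf).
Result: Not a valid BST


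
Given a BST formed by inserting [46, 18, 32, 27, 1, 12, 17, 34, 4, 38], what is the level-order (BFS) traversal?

Tree insertion order: [46, 18, 32, 27, 1, 12, 17, 34, 4, 38]
Tree (level-order array): [46, 18, None, 1, 32, None, 12, 27, 34, 4, 17, None, None, None, 38]
BFS from the root, enqueuing left then right child of each popped node:
  queue [46] -> pop 46, enqueue [18], visited so far: [46]
  queue [18] -> pop 18, enqueue [1, 32], visited so far: [46, 18]
  queue [1, 32] -> pop 1, enqueue [12], visited so far: [46, 18, 1]
  queue [32, 12] -> pop 32, enqueue [27, 34], visited so far: [46, 18, 1, 32]
  queue [12, 27, 34] -> pop 12, enqueue [4, 17], visited so far: [46, 18, 1, 32, 12]
  queue [27, 34, 4, 17] -> pop 27, enqueue [none], visited so far: [46, 18, 1, 32, 12, 27]
  queue [34, 4, 17] -> pop 34, enqueue [38], visited so far: [46, 18, 1, 32, 12, 27, 34]
  queue [4, 17, 38] -> pop 4, enqueue [none], visited so far: [46, 18, 1, 32, 12, 27, 34, 4]
  queue [17, 38] -> pop 17, enqueue [none], visited so far: [46, 18, 1, 32, 12, 27, 34, 4, 17]
  queue [38] -> pop 38, enqueue [none], visited so far: [46, 18, 1, 32, 12, 27, 34, 4, 17, 38]
Result: [46, 18, 1, 32, 12, 27, 34, 4, 17, 38]


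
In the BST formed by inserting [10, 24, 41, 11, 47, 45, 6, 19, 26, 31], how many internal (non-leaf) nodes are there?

Tree built from: [10, 24, 41, 11, 47, 45, 6, 19, 26, 31]
Tree (level-order array): [10, 6, 24, None, None, 11, 41, None, 19, 26, 47, None, None, None, 31, 45]
Rule: An internal node has at least one child.
Per-node child counts:
  node 10: 2 child(ren)
  node 6: 0 child(ren)
  node 24: 2 child(ren)
  node 11: 1 child(ren)
  node 19: 0 child(ren)
  node 41: 2 child(ren)
  node 26: 1 child(ren)
  node 31: 0 child(ren)
  node 47: 1 child(ren)
  node 45: 0 child(ren)
Matching nodes: [10, 24, 11, 41, 26, 47]
Count of internal (non-leaf) nodes: 6


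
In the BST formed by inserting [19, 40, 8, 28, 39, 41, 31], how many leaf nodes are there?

Tree built from: [19, 40, 8, 28, 39, 41, 31]
Tree (level-order array): [19, 8, 40, None, None, 28, 41, None, 39, None, None, 31]
Rule: A leaf has 0 children.
Per-node child counts:
  node 19: 2 child(ren)
  node 8: 0 child(ren)
  node 40: 2 child(ren)
  node 28: 1 child(ren)
  node 39: 1 child(ren)
  node 31: 0 child(ren)
  node 41: 0 child(ren)
Matching nodes: [8, 31, 41]
Count of leaf nodes: 3


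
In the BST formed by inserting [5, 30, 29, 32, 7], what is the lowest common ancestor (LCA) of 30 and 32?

Tree insertion order: [5, 30, 29, 32, 7]
Tree (level-order array): [5, None, 30, 29, 32, 7]
In a BST, the LCA of p=30, q=32 is the first node v on the
root-to-leaf path with p <= v <= q (go left if both < v, right if both > v).
Walk from root:
  at 5: both 30 and 32 > 5, go right
  at 30: 30 <= 30 <= 32, this is the LCA
LCA = 30


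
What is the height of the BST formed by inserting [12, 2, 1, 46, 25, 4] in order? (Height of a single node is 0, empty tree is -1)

Insertion order: [12, 2, 1, 46, 25, 4]
Tree (level-order array): [12, 2, 46, 1, 4, 25]
Compute height bottom-up (empty subtree = -1):
  height(1) = 1 + max(-1, -1) = 0
  height(4) = 1 + max(-1, -1) = 0
  height(2) = 1 + max(0, 0) = 1
  height(25) = 1 + max(-1, -1) = 0
  height(46) = 1 + max(0, -1) = 1
  height(12) = 1 + max(1, 1) = 2
Height = 2


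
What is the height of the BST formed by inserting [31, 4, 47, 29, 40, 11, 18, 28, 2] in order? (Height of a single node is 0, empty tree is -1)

Insertion order: [31, 4, 47, 29, 40, 11, 18, 28, 2]
Tree (level-order array): [31, 4, 47, 2, 29, 40, None, None, None, 11, None, None, None, None, 18, None, 28]
Compute height bottom-up (empty subtree = -1):
  height(2) = 1 + max(-1, -1) = 0
  height(28) = 1 + max(-1, -1) = 0
  height(18) = 1 + max(-1, 0) = 1
  height(11) = 1 + max(-1, 1) = 2
  height(29) = 1 + max(2, -1) = 3
  height(4) = 1 + max(0, 3) = 4
  height(40) = 1 + max(-1, -1) = 0
  height(47) = 1 + max(0, -1) = 1
  height(31) = 1 + max(4, 1) = 5
Height = 5


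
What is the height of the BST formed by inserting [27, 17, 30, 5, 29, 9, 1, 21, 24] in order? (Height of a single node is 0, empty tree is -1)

Insertion order: [27, 17, 30, 5, 29, 9, 1, 21, 24]
Tree (level-order array): [27, 17, 30, 5, 21, 29, None, 1, 9, None, 24]
Compute height bottom-up (empty subtree = -1):
  height(1) = 1 + max(-1, -1) = 0
  height(9) = 1 + max(-1, -1) = 0
  height(5) = 1 + max(0, 0) = 1
  height(24) = 1 + max(-1, -1) = 0
  height(21) = 1 + max(-1, 0) = 1
  height(17) = 1 + max(1, 1) = 2
  height(29) = 1 + max(-1, -1) = 0
  height(30) = 1 + max(0, -1) = 1
  height(27) = 1 + max(2, 1) = 3
Height = 3


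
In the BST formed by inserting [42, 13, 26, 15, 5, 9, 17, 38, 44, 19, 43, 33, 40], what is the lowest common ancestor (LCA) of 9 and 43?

Tree insertion order: [42, 13, 26, 15, 5, 9, 17, 38, 44, 19, 43, 33, 40]
Tree (level-order array): [42, 13, 44, 5, 26, 43, None, None, 9, 15, 38, None, None, None, None, None, 17, 33, 40, None, 19]
In a BST, the LCA of p=9, q=43 is the first node v on the
root-to-leaf path with p <= v <= q (go left if both < v, right if both > v).
Walk from root:
  at 42: 9 <= 42 <= 43, this is the LCA
LCA = 42


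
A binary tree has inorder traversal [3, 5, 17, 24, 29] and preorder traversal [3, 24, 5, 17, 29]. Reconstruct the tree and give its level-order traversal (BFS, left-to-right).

Inorder:  [3, 5, 17, 24, 29]
Preorder: [3, 24, 5, 17, 29]
Algorithm: preorder visits root first, so consume preorder in order;
for each root, split the current inorder slice at that value into
left-subtree inorder and right-subtree inorder, then recurse.
Recursive splits:
  root=3; inorder splits into left=[], right=[5, 17, 24, 29]
  root=24; inorder splits into left=[5, 17], right=[29]
  root=5; inorder splits into left=[], right=[17]
  root=17; inorder splits into left=[], right=[]
  root=29; inorder splits into left=[], right=[]
Reconstructed level-order: [3, 24, 5, 29, 17]


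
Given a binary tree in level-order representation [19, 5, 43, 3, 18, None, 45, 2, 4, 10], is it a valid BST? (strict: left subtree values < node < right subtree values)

Level-order array: [19, 5, 43, 3, 18, None, 45, 2, 4, 10]
Validate using subtree bounds (lo, hi): at each node, require lo < value < hi,
then recurse left with hi=value and right with lo=value.
Preorder trace (stopping at first violation):
  at node 19 with bounds (-inf, +inf): OK
  at node 5 with bounds (-inf, 19): OK
  at node 3 with bounds (-inf, 5): OK
  at node 2 with bounds (-inf, 3): OK
  at node 4 with bounds (3, 5): OK
  at node 18 with bounds (5, 19): OK
  at node 10 with bounds (5, 18): OK
  at node 43 with bounds (19, +inf): OK
  at node 45 with bounds (43, +inf): OK
No violation found at any node.
Result: Valid BST


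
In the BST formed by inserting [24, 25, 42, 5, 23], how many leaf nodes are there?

Tree built from: [24, 25, 42, 5, 23]
Tree (level-order array): [24, 5, 25, None, 23, None, 42]
Rule: A leaf has 0 children.
Per-node child counts:
  node 24: 2 child(ren)
  node 5: 1 child(ren)
  node 23: 0 child(ren)
  node 25: 1 child(ren)
  node 42: 0 child(ren)
Matching nodes: [23, 42]
Count of leaf nodes: 2


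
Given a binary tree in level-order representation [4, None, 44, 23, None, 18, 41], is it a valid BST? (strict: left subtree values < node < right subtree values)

Level-order array: [4, None, 44, 23, None, 18, 41]
Validate using subtree bounds (lo, hi): at each node, require lo < value < hi,
then recurse left with hi=value and right with lo=value.
Preorder trace (stopping at first violation):
  at node 4 with bounds (-inf, +inf): OK
  at node 44 with bounds (4, +inf): OK
  at node 23 with bounds (4, 44): OK
  at node 18 with bounds (4, 23): OK
  at node 41 with bounds (23, 44): OK
No violation found at any node.
Result: Valid BST


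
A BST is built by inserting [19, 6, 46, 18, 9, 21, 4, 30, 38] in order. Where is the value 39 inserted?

Starting tree (level order): [19, 6, 46, 4, 18, 21, None, None, None, 9, None, None, 30, None, None, None, 38]
Insertion path: 19 -> 46 -> 21 -> 30 -> 38
Result: insert 39 as right child of 38
Final tree (level order): [19, 6, 46, 4, 18, 21, None, None, None, 9, None, None, 30, None, None, None, 38, None, 39]


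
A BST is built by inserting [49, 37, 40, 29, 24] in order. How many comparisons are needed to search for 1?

Search path for 1: 49 -> 37 -> 29 -> 24
Found: False
Comparisons: 4


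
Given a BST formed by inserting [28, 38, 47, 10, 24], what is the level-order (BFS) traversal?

Tree insertion order: [28, 38, 47, 10, 24]
Tree (level-order array): [28, 10, 38, None, 24, None, 47]
BFS from the root, enqueuing left then right child of each popped node:
  queue [28] -> pop 28, enqueue [10, 38], visited so far: [28]
  queue [10, 38] -> pop 10, enqueue [24], visited so far: [28, 10]
  queue [38, 24] -> pop 38, enqueue [47], visited so far: [28, 10, 38]
  queue [24, 47] -> pop 24, enqueue [none], visited so far: [28, 10, 38, 24]
  queue [47] -> pop 47, enqueue [none], visited so far: [28, 10, 38, 24, 47]
Result: [28, 10, 38, 24, 47]


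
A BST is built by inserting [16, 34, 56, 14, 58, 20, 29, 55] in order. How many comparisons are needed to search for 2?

Search path for 2: 16 -> 14
Found: False
Comparisons: 2


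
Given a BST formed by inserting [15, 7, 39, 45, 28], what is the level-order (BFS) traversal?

Tree insertion order: [15, 7, 39, 45, 28]
Tree (level-order array): [15, 7, 39, None, None, 28, 45]
BFS from the root, enqueuing left then right child of each popped node:
  queue [15] -> pop 15, enqueue [7, 39], visited so far: [15]
  queue [7, 39] -> pop 7, enqueue [none], visited so far: [15, 7]
  queue [39] -> pop 39, enqueue [28, 45], visited so far: [15, 7, 39]
  queue [28, 45] -> pop 28, enqueue [none], visited so far: [15, 7, 39, 28]
  queue [45] -> pop 45, enqueue [none], visited so far: [15, 7, 39, 28, 45]
Result: [15, 7, 39, 28, 45]


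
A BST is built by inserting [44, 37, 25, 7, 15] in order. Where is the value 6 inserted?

Starting tree (level order): [44, 37, None, 25, None, 7, None, None, 15]
Insertion path: 44 -> 37 -> 25 -> 7
Result: insert 6 as left child of 7
Final tree (level order): [44, 37, None, 25, None, 7, None, 6, 15]


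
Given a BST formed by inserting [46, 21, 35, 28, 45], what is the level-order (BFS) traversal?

Tree insertion order: [46, 21, 35, 28, 45]
Tree (level-order array): [46, 21, None, None, 35, 28, 45]
BFS from the root, enqueuing left then right child of each popped node:
  queue [46] -> pop 46, enqueue [21], visited so far: [46]
  queue [21] -> pop 21, enqueue [35], visited so far: [46, 21]
  queue [35] -> pop 35, enqueue [28, 45], visited so far: [46, 21, 35]
  queue [28, 45] -> pop 28, enqueue [none], visited so far: [46, 21, 35, 28]
  queue [45] -> pop 45, enqueue [none], visited so far: [46, 21, 35, 28, 45]
Result: [46, 21, 35, 28, 45]


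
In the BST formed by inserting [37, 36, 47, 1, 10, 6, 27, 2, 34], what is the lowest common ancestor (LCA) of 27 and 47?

Tree insertion order: [37, 36, 47, 1, 10, 6, 27, 2, 34]
Tree (level-order array): [37, 36, 47, 1, None, None, None, None, 10, 6, 27, 2, None, None, 34]
In a BST, the LCA of p=27, q=47 is the first node v on the
root-to-leaf path with p <= v <= q (go left if both < v, right if both > v).
Walk from root:
  at 37: 27 <= 37 <= 47, this is the LCA
LCA = 37


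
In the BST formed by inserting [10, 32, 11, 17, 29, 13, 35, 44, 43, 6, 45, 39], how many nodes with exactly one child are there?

Tree built from: [10, 32, 11, 17, 29, 13, 35, 44, 43, 6, 45, 39]
Tree (level-order array): [10, 6, 32, None, None, 11, 35, None, 17, None, 44, 13, 29, 43, 45, None, None, None, None, 39]
Rule: These are nodes with exactly 1 non-null child.
Per-node child counts:
  node 10: 2 child(ren)
  node 6: 0 child(ren)
  node 32: 2 child(ren)
  node 11: 1 child(ren)
  node 17: 2 child(ren)
  node 13: 0 child(ren)
  node 29: 0 child(ren)
  node 35: 1 child(ren)
  node 44: 2 child(ren)
  node 43: 1 child(ren)
  node 39: 0 child(ren)
  node 45: 0 child(ren)
Matching nodes: [11, 35, 43]
Count of nodes with exactly one child: 3


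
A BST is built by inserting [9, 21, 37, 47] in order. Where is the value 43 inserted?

Starting tree (level order): [9, None, 21, None, 37, None, 47]
Insertion path: 9 -> 21 -> 37 -> 47
Result: insert 43 as left child of 47
Final tree (level order): [9, None, 21, None, 37, None, 47, 43]


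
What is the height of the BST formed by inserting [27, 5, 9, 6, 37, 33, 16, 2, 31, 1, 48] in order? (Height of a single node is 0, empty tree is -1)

Insertion order: [27, 5, 9, 6, 37, 33, 16, 2, 31, 1, 48]
Tree (level-order array): [27, 5, 37, 2, 9, 33, 48, 1, None, 6, 16, 31]
Compute height bottom-up (empty subtree = -1):
  height(1) = 1 + max(-1, -1) = 0
  height(2) = 1 + max(0, -1) = 1
  height(6) = 1 + max(-1, -1) = 0
  height(16) = 1 + max(-1, -1) = 0
  height(9) = 1 + max(0, 0) = 1
  height(5) = 1 + max(1, 1) = 2
  height(31) = 1 + max(-1, -1) = 0
  height(33) = 1 + max(0, -1) = 1
  height(48) = 1 + max(-1, -1) = 0
  height(37) = 1 + max(1, 0) = 2
  height(27) = 1 + max(2, 2) = 3
Height = 3


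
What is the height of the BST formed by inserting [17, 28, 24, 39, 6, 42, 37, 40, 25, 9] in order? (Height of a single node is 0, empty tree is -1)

Insertion order: [17, 28, 24, 39, 6, 42, 37, 40, 25, 9]
Tree (level-order array): [17, 6, 28, None, 9, 24, 39, None, None, None, 25, 37, 42, None, None, None, None, 40]
Compute height bottom-up (empty subtree = -1):
  height(9) = 1 + max(-1, -1) = 0
  height(6) = 1 + max(-1, 0) = 1
  height(25) = 1 + max(-1, -1) = 0
  height(24) = 1 + max(-1, 0) = 1
  height(37) = 1 + max(-1, -1) = 0
  height(40) = 1 + max(-1, -1) = 0
  height(42) = 1 + max(0, -1) = 1
  height(39) = 1 + max(0, 1) = 2
  height(28) = 1 + max(1, 2) = 3
  height(17) = 1 + max(1, 3) = 4
Height = 4


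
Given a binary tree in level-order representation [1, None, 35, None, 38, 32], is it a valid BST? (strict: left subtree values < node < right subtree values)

Level-order array: [1, None, 35, None, 38, 32]
Validate using subtree bounds (lo, hi): at each node, require lo < value < hi,
then recurse left with hi=value and right with lo=value.
Preorder trace (stopping at first violation):
  at node 1 with bounds (-inf, +inf): OK
  at node 35 with bounds (1, +inf): OK
  at node 38 with bounds (35, +inf): OK
  at node 32 with bounds (35, 38): VIOLATION
Node 32 violates its bound: not (35 < 32 < 38).
Result: Not a valid BST


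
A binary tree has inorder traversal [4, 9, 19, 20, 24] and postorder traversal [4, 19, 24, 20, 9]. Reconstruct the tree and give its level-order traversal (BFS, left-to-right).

Inorder:   [4, 9, 19, 20, 24]
Postorder: [4, 19, 24, 20, 9]
Algorithm: postorder visits root last, so walk postorder right-to-left;
each value is the root of the current inorder slice — split it at that
value, recurse on the right subtree first, then the left.
Recursive splits:
  root=9; inorder splits into left=[4], right=[19, 20, 24]
  root=20; inorder splits into left=[19], right=[24]
  root=24; inorder splits into left=[], right=[]
  root=19; inorder splits into left=[], right=[]
  root=4; inorder splits into left=[], right=[]
Reconstructed level-order: [9, 4, 20, 19, 24]


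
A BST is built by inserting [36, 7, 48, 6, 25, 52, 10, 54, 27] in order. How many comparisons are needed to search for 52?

Search path for 52: 36 -> 48 -> 52
Found: True
Comparisons: 3


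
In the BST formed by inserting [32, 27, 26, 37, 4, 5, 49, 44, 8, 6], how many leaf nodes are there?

Tree built from: [32, 27, 26, 37, 4, 5, 49, 44, 8, 6]
Tree (level-order array): [32, 27, 37, 26, None, None, 49, 4, None, 44, None, None, 5, None, None, None, 8, 6]
Rule: A leaf has 0 children.
Per-node child counts:
  node 32: 2 child(ren)
  node 27: 1 child(ren)
  node 26: 1 child(ren)
  node 4: 1 child(ren)
  node 5: 1 child(ren)
  node 8: 1 child(ren)
  node 6: 0 child(ren)
  node 37: 1 child(ren)
  node 49: 1 child(ren)
  node 44: 0 child(ren)
Matching nodes: [6, 44]
Count of leaf nodes: 2


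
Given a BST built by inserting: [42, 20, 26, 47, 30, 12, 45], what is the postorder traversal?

Tree insertion order: [42, 20, 26, 47, 30, 12, 45]
Tree (level-order array): [42, 20, 47, 12, 26, 45, None, None, None, None, 30]
Postorder traversal: [12, 30, 26, 20, 45, 47, 42]


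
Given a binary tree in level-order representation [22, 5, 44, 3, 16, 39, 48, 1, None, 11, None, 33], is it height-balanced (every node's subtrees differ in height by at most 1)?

Tree (level-order array): [22, 5, 44, 3, 16, 39, 48, 1, None, 11, None, 33]
Definition: a tree is height-balanced if, at every node, |h(left) - h(right)| <= 1 (empty subtree has height -1).
Bottom-up per-node check:
  node 1: h_left=-1, h_right=-1, diff=0 [OK], height=0
  node 3: h_left=0, h_right=-1, diff=1 [OK], height=1
  node 11: h_left=-1, h_right=-1, diff=0 [OK], height=0
  node 16: h_left=0, h_right=-1, diff=1 [OK], height=1
  node 5: h_left=1, h_right=1, diff=0 [OK], height=2
  node 33: h_left=-1, h_right=-1, diff=0 [OK], height=0
  node 39: h_left=0, h_right=-1, diff=1 [OK], height=1
  node 48: h_left=-1, h_right=-1, diff=0 [OK], height=0
  node 44: h_left=1, h_right=0, diff=1 [OK], height=2
  node 22: h_left=2, h_right=2, diff=0 [OK], height=3
All nodes satisfy the balance condition.
Result: Balanced


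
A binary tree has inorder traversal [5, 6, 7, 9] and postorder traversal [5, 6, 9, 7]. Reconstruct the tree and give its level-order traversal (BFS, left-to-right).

Inorder:   [5, 6, 7, 9]
Postorder: [5, 6, 9, 7]
Algorithm: postorder visits root last, so walk postorder right-to-left;
each value is the root of the current inorder slice — split it at that
value, recurse on the right subtree first, then the left.
Recursive splits:
  root=7; inorder splits into left=[5, 6], right=[9]
  root=9; inorder splits into left=[], right=[]
  root=6; inorder splits into left=[5], right=[]
  root=5; inorder splits into left=[], right=[]
Reconstructed level-order: [7, 6, 9, 5]


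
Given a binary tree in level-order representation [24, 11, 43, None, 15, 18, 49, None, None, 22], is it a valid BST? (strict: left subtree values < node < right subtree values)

Level-order array: [24, 11, 43, None, 15, 18, 49, None, None, 22]
Validate using subtree bounds (lo, hi): at each node, require lo < value < hi,
then recurse left with hi=value and right with lo=value.
Preorder trace (stopping at first violation):
  at node 24 with bounds (-inf, +inf): OK
  at node 11 with bounds (-inf, 24): OK
  at node 15 with bounds (11, 24): OK
  at node 43 with bounds (24, +inf): OK
  at node 18 with bounds (24, 43): VIOLATION
Node 18 violates its bound: not (24 < 18 < 43).
Result: Not a valid BST


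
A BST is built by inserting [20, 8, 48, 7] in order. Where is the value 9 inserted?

Starting tree (level order): [20, 8, 48, 7]
Insertion path: 20 -> 8
Result: insert 9 as right child of 8
Final tree (level order): [20, 8, 48, 7, 9]


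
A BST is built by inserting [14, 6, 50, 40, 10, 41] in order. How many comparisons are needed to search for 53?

Search path for 53: 14 -> 50
Found: False
Comparisons: 2


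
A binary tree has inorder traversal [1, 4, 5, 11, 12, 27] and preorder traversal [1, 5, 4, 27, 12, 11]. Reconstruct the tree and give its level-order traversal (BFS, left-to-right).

Inorder:  [1, 4, 5, 11, 12, 27]
Preorder: [1, 5, 4, 27, 12, 11]
Algorithm: preorder visits root first, so consume preorder in order;
for each root, split the current inorder slice at that value into
left-subtree inorder and right-subtree inorder, then recurse.
Recursive splits:
  root=1; inorder splits into left=[], right=[4, 5, 11, 12, 27]
  root=5; inorder splits into left=[4], right=[11, 12, 27]
  root=4; inorder splits into left=[], right=[]
  root=27; inorder splits into left=[11, 12], right=[]
  root=12; inorder splits into left=[11], right=[]
  root=11; inorder splits into left=[], right=[]
Reconstructed level-order: [1, 5, 4, 27, 12, 11]


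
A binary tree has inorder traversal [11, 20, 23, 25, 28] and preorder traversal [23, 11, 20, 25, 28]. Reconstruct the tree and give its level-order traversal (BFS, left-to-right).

Inorder:  [11, 20, 23, 25, 28]
Preorder: [23, 11, 20, 25, 28]
Algorithm: preorder visits root first, so consume preorder in order;
for each root, split the current inorder slice at that value into
left-subtree inorder and right-subtree inorder, then recurse.
Recursive splits:
  root=23; inorder splits into left=[11, 20], right=[25, 28]
  root=11; inorder splits into left=[], right=[20]
  root=20; inorder splits into left=[], right=[]
  root=25; inorder splits into left=[], right=[28]
  root=28; inorder splits into left=[], right=[]
Reconstructed level-order: [23, 11, 25, 20, 28]


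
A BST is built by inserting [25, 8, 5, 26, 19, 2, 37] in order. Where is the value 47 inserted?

Starting tree (level order): [25, 8, 26, 5, 19, None, 37, 2]
Insertion path: 25 -> 26 -> 37
Result: insert 47 as right child of 37
Final tree (level order): [25, 8, 26, 5, 19, None, 37, 2, None, None, None, None, 47]


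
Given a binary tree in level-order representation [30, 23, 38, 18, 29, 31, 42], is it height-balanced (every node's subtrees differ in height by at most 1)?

Tree (level-order array): [30, 23, 38, 18, 29, 31, 42]
Definition: a tree is height-balanced if, at every node, |h(left) - h(right)| <= 1 (empty subtree has height -1).
Bottom-up per-node check:
  node 18: h_left=-1, h_right=-1, diff=0 [OK], height=0
  node 29: h_left=-1, h_right=-1, diff=0 [OK], height=0
  node 23: h_left=0, h_right=0, diff=0 [OK], height=1
  node 31: h_left=-1, h_right=-1, diff=0 [OK], height=0
  node 42: h_left=-1, h_right=-1, diff=0 [OK], height=0
  node 38: h_left=0, h_right=0, diff=0 [OK], height=1
  node 30: h_left=1, h_right=1, diff=0 [OK], height=2
All nodes satisfy the balance condition.
Result: Balanced


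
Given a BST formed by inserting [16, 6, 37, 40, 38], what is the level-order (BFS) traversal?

Tree insertion order: [16, 6, 37, 40, 38]
Tree (level-order array): [16, 6, 37, None, None, None, 40, 38]
BFS from the root, enqueuing left then right child of each popped node:
  queue [16] -> pop 16, enqueue [6, 37], visited so far: [16]
  queue [6, 37] -> pop 6, enqueue [none], visited so far: [16, 6]
  queue [37] -> pop 37, enqueue [40], visited so far: [16, 6, 37]
  queue [40] -> pop 40, enqueue [38], visited so far: [16, 6, 37, 40]
  queue [38] -> pop 38, enqueue [none], visited so far: [16, 6, 37, 40, 38]
Result: [16, 6, 37, 40, 38]


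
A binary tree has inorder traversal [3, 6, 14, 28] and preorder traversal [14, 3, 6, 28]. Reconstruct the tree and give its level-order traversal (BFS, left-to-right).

Inorder:  [3, 6, 14, 28]
Preorder: [14, 3, 6, 28]
Algorithm: preorder visits root first, so consume preorder in order;
for each root, split the current inorder slice at that value into
left-subtree inorder and right-subtree inorder, then recurse.
Recursive splits:
  root=14; inorder splits into left=[3, 6], right=[28]
  root=3; inorder splits into left=[], right=[6]
  root=6; inorder splits into left=[], right=[]
  root=28; inorder splits into left=[], right=[]
Reconstructed level-order: [14, 3, 28, 6]


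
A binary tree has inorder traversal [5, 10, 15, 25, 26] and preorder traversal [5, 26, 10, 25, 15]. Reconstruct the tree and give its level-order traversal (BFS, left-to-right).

Inorder:  [5, 10, 15, 25, 26]
Preorder: [5, 26, 10, 25, 15]
Algorithm: preorder visits root first, so consume preorder in order;
for each root, split the current inorder slice at that value into
left-subtree inorder and right-subtree inorder, then recurse.
Recursive splits:
  root=5; inorder splits into left=[], right=[10, 15, 25, 26]
  root=26; inorder splits into left=[10, 15, 25], right=[]
  root=10; inorder splits into left=[], right=[15, 25]
  root=25; inorder splits into left=[15], right=[]
  root=15; inorder splits into left=[], right=[]
Reconstructed level-order: [5, 26, 10, 25, 15]


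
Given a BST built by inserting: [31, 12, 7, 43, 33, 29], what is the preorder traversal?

Tree insertion order: [31, 12, 7, 43, 33, 29]
Tree (level-order array): [31, 12, 43, 7, 29, 33]
Preorder traversal: [31, 12, 7, 29, 43, 33]


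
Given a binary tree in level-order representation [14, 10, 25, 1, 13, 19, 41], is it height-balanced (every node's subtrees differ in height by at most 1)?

Tree (level-order array): [14, 10, 25, 1, 13, 19, 41]
Definition: a tree is height-balanced if, at every node, |h(left) - h(right)| <= 1 (empty subtree has height -1).
Bottom-up per-node check:
  node 1: h_left=-1, h_right=-1, diff=0 [OK], height=0
  node 13: h_left=-1, h_right=-1, diff=0 [OK], height=0
  node 10: h_left=0, h_right=0, diff=0 [OK], height=1
  node 19: h_left=-1, h_right=-1, diff=0 [OK], height=0
  node 41: h_left=-1, h_right=-1, diff=0 [OK], height=0
  node 25: h_left=0, h_right=0, diff=0 [OK], height=1
  node 14: h_left=1, h_right=1, diff=0 [OK], height=2
All nodes satisfy the balance condition.
Result: Balanced


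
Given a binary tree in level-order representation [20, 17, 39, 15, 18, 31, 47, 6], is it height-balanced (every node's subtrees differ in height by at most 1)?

Tree (level-order array): [20, 17, 39, 15, 18, 31, 47, 6]
Definition: a tree is height-balanced if, at every node, |h(left) - h(right)| <= 1 (empty subtree has height -1).
Bottom-up per-node check:
  node 6: h_left=-1, h_right=-1, diff=0 [OK], height=0
  node 15: h_left=0, h_right=-1, diff=1 [OK], height=1
  node 18: h_left=-1, h_right=-1, diff=0 [OK], height=0
  node 17: h_left=1, h_right=0, diff=1 [OK], height=2
  node 31: h_left=-1, h_right=-1, diff=0 [OK], height=0
  node 47: h_left=-1, h_right=-1, diff=0 [OK], height=0
  node 39: h_left=0, h_right=0, diff=0 [OK], height=1
  node 20: h_left=2, h_right=1, diff=1 [OK], height=3
All nodes satisfy the balance condition.
Result: Balanced


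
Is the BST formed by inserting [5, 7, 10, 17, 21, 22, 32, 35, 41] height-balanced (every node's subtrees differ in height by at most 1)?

Tree (level-order array): [5, None, 7, None, 10, None, 17, None, 21, None, 22, None, 32, None, 35, None, 41]
Definition: a tree is height-balanced if, at every node, |h(left) - h(right)| <= 1 (empty subtree has height -1).
Bottom-up per-node check:
  node 41: h_left=-1, h_right=-1, diff=0 [OK], height=0
  node 35: h_left=-1, h_right=0, diff=1 [OK], height=1
  node 32: h_left=-1, h_right=1, diff=2 [FAIL (|-1-1|=2 > 1)], height=2
  node 22: h_left=-1, h_right=2, diff=3 [FAIL (|-1-2|=3 > 1)], height=3
  node 21: h_left=-1, h_right=3, diff=4 [FAIL (|-1-3|=4 > 1)], height=4
  node 17: h_left=-1, h_right=4, diff=5 [FAIL (|-1-4|=5 > 1)], height=5
  node 10: h_left=-1, h_right=5, diff=6 [FAIL (|-1-5|=6 > 1)], height=6
  node 7: h_left=-1, h_right=6, diff=7 [FAIL (|-1-6|=7 > 1)], height=7
  node 5: h_left=-1, h_right=7, diff=8 [FAIL (|-1-7|=8 > 1)], height=8
Node 32 violates the condition: |-1 - 1| = 2 > 1.
Result: Not balanced


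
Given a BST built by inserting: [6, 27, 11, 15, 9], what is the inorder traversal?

Tree insertion order: [6, 27, 11, 15, 9]
Tree (level-order array): [6, None, 27, 11, None, 9, 15]
Inorder traversal: [6, 9, 11, 15, 27]


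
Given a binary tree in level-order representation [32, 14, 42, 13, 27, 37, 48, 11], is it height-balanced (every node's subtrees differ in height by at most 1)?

Tree (level-order array): [32, 14, 42, 13, 27, 37, 48, 11]
Definition: a tree is height-balanced if, at every node, |h(left) - h(right)| <= 1 (empty subtree has height -1).
Bottom-up per-node check:
  node 11: h_left=-1, h_right=-1, diff=0 [OK], height=0
  node 13: h_left=0, h_right=-1, diff=1 [OK], height=1
  node 27: h_left=-1, h_right=-1, diff=0 [OK], height=0
  node 14: h_left=1, h_right=0, diff=1 [OK], height=2
  node 37: h_left=-1, h_right=-1, diff=0 [OK], height=0
  node 48: h_left=-1, h_right=-1, diff=0 [OK], height=0
  node 42: h_left=0, h_right=0, diff=0 [OK], height=1
  node 32: h_left=2, h_right=1, diff=1 [OK], height=3
All nodes satisfy the balance condition.
Result: Balanced


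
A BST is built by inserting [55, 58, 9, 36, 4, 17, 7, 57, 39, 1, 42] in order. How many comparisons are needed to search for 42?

Search path for 42: 55 -> 9 -> 36 -> 39 -> 42
Found: True
Comparisons: 5


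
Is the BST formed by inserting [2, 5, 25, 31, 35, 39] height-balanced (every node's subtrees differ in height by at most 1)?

Tree (level-order array): [2, None, 5, None, 25, None, 31, None, 35, None, 39]
Definition: a tree is height-balanced if, at every node, |h(left) - h(right)| <= 1 (empty subtree has height -1).
Bottom-up per-node check:
  node 39: h_left=-1, h_right=-1, diff=0 [OK], height=0
  node 35: h_left=-1, h_right=0, diff=1 [OK], height=1
  node 31: h_left=-1, h_right=1, diff=2 [FAIL (|-1-1|=2 > 1)], height=2
  node 25: h_left=-1, h_right=2, diff=3 [FAIL (|-1-2|=3 > 1)], height=3
  node 5: h_left=-1, h_right=3, diff=4 [FAIL (|-1-3|=4 > 1)], height=4
  node 2: h_left=-1, h_right=4, diff=5 [FAIL (|-1-4|=5 > 1)], height=5
Node 31 violates the condition: |-1 - 1| = 2 > 1.
Result: Not balanced


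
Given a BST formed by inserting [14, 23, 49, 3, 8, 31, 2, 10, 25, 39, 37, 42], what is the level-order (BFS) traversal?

Tree insertion order: [14, 23, 49, 3, 8, 31, 2, 10, 25, 39, 37, 42]
Tree (level-order array): [14, 3, 23, 2, 8, None, 49, None, None, None, 10, 31, None, None, None, 25, 39, None, None, 37, 42]
BFS from the root, enqueuing left then right child of each popped node:
  queue [14] -> pop 14, enqueue [3, 23], visited so far: [14]
  queue [3, 23] -> pop 3, enqueue [2, 8], visited so far: [14, 3]
  queue [23, 2, 8] -> pop 23, enqueue [49], visited so far: [14, 3, 23]
  queue [2, 8, 49] -> pop 2, enqueue [none], visited so far: [14, 3, 23, 2]
  queue [8, 49] -> pop 8, enqueue [10], visited so far: [14, 3, 23, 2, 8]
  queue [49, 10] -> pop 49, enqueue [31], visited so far: [14, 3, 23, 2, 8, 49]
  queue [10, 31] -> pop 10, enqueue [none], visited so far: [14, 3, 23, 2, 8, 49, 10]
  queue [31] -> pop 31, enqueue [25, 39], visited so far: [14, 3, 23, 2, 8, 49, 10, 31]
  queue [25, 39] -> pop 25, enqueue [none], visited so far: [14, 3, 23, 2, 8, 49, 10, 31, 25]
  queue [39] -> pop 39, enqueue [37, 42], visited so far: [14, 3, 23, 2, 8, 49, 10, 31, 25, 39]
  queue [37, 42] -> pop 37, enqueue [none], visited so far: [14, 3, 23, 2, 8, 49, 10, 31, 25, 39, 37]
  queue [42] -> pop 42, enqueue [none], visited so far: [14, 3, 23, 2, 8, 49, 10, 31, 25, 39, 37, 42]
Result: [14, 3, 23, 2, 8, 49, 10, 31, 25, 39, 37, 42]
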